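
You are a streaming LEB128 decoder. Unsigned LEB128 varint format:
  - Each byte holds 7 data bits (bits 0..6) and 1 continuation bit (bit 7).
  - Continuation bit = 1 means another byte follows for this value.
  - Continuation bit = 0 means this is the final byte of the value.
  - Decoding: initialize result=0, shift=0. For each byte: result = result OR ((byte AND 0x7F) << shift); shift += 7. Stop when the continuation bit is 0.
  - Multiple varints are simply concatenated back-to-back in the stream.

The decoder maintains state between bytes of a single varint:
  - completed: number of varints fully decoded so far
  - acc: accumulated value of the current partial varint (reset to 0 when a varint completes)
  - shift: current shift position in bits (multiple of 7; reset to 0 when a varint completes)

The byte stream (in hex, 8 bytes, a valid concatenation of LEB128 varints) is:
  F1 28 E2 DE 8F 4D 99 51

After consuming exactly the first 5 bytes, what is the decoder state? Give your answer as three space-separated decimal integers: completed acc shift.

byte[0]=0xF1 cont=1 payload=0x71: acc |= 113<<0 -> completed=0 acc=113 shift=7
byte[1]=0x28 cont=0 payload=0x28: varint #1 complete (value=5233); reset -> completed=1 acc=0 shift=0
byte[2]=0xE2 cont=1 payload=0x62: acc |= 98<<0 -> completed=1 acc=98 shift=7
byte[3]=0xDE cont=1 payload=0x5E: acc |= 94<<7 -> completed=1 acc=12130 shift=14
byte[4]=0x8F cont=1 payload=0x0F: acc |= 15<<14 -> completed=1 acc=257890 shift=21

Answer: 1 257890 21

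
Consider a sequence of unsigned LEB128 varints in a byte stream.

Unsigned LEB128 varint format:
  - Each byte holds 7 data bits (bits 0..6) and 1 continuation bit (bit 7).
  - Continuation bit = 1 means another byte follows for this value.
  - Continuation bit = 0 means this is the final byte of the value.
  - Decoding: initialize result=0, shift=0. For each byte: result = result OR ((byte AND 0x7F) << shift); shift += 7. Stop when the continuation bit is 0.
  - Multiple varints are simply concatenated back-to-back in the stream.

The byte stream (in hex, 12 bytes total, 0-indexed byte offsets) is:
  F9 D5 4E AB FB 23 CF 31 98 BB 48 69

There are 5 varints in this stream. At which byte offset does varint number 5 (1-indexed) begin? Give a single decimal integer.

Answer: 11

Derivation:
  byte[0]=0xF9 cont=1 payload=0x79=121: acc |= 121<<0 -> acc=121 shift=7
  byte[1]=0xD5 cont=1 payload=0x55=85: acc |= 85<<7 -> acc=11001 shift=14
  byte[2]=0x4E cont=0 payload=0x4E=78: acc |= 78<<14 -> acc=1288953 shift=21 [end]
Varint 1: bytes[0:3] = F9 D5 4E -> value 1288953 (3 byte(s))
  byte[3]=0xAB cont=1 payload=0x2B=43: acc |= 43<<0 -> acc=43 shift=7
  byte[4]=0xFB cont=1 payload=0x7B=123: acc |= 123<<7 -> acc=15787 shift=14
  byte[5]=0x23 cont=0 payload=0x23=35: acc |= 35<<14 -> acc=589227 shift=21 [end]
Varint 2: bytes[3:6] = AB FB 23 -> value 589227 (3 byte(s))
  byte[6]=0xCF cont=1 payload=0x4F=79: acc |= 79<<0 -> acc=79 shift=7
  byte[7]=0x31 cont=0 payload=0x31=49: acc |= 49<<7 -> acc=6351 shift=14 [end]
Varint 3: bytes[6:8] = CF 31 -> value 6351 (2 byte(s))
  byte[8]=0x98 cont=1 payload=0x18=24: acc |= 24<<0 -> acc=24 shift=7
  byte[9]=0xBB cont=1 payload=0x3B=59: acc |= 59<<7 -> acc=7576 shift=14
  byte[10]=0x48 cont=0 payload=0x48=72: acc |= 72<<14 -> acc=1187224 shift=21 [end]
Varint 4: bytes[8:11] = 98 BB 48 -> value 1187224 (3 byte(s))
  byte[11]=0x69 cont=0 payload=0x69=105: acc |= 105<<0 -> acc=105 shift=7 [end]
Varint 5: bytes[11:12] = 69 -> value 105 (1 byte(s))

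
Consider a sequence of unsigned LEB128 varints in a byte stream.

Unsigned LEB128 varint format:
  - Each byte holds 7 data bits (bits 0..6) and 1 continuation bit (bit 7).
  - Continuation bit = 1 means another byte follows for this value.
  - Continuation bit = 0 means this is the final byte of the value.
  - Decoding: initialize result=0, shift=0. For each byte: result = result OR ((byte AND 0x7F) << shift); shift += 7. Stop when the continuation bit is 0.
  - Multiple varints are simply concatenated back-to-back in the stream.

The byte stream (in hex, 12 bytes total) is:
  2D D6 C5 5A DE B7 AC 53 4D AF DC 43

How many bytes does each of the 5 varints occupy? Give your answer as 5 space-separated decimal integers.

  byte[0]=0x2D cont=0 payload=0x2D=45: acc |= 45<<0 -> acc=45 shift=7 [end]
Varint 1: bytes[0:1] = 2D -> value 45 (1 byte(s))
  byte[1]=0xD6 cont=1 payload=0x56=86: acc |= 86<<0 -> acc=86 shift=7
  byte[2]=0xC5 cont=1 payload=0x45=69: acc |= 69<<7 -> acc=8918 shift=14
  byte[3]=0x5A cont=0 payload=0x5A=90: acc |= 90<<14 -> acc=1483478 shift=21 [end]
Varint 2: bytes[1:4] = D6 C5 5A -> value 1483478 (3 byte(s))
  byte[4]=0xDE cont=1 payload=0x5E=94: acc |= 94<<0 -> acc=94 shift=7
  byte[5]=0xB7 cont=1 payload=0x37=55: acc |= 55<<7 -> acc=7134 shift=14
  byte[6]=0xAC cont=1 payload=0x2C=44: acc |= 44<<14 -> acc=728030 shift=21
  byte[7]=0x53 cont=0 payload=0x53=83: acc |= 83<<21 -> acc=174791646 shift=28 [end]
Varint 3: bytes[4:8] = DE B7 AC 53 -> value 174791646 (4 byte(s))
  byte[8]=0x4D cont=0 payload=0x4D=77: acc |= 77<<0 -> acc=77 shift=7 [end]
Varint 4: bytes[8:9] = 4D -> value 77 (1 byte(s))
  byte[9]=0xAF cont=1 payload=0x2F=47: acc |= 47<<0 -> acc=47 shift=7
  byte[10]=0xDC cont=1 payload=0x5C=92: acc |= 92<<7 -> acc=11823 shift=14
  byte[11]=0x43 cont=0 payload=0x43=67: acc |= 67<<14 -> acc=1109551 shift=21 [end]
Varint 5: bytes[9:12] = AF DC 43 -> value 1109551 (3 byte(s))

Answer: 1 3 4 1 3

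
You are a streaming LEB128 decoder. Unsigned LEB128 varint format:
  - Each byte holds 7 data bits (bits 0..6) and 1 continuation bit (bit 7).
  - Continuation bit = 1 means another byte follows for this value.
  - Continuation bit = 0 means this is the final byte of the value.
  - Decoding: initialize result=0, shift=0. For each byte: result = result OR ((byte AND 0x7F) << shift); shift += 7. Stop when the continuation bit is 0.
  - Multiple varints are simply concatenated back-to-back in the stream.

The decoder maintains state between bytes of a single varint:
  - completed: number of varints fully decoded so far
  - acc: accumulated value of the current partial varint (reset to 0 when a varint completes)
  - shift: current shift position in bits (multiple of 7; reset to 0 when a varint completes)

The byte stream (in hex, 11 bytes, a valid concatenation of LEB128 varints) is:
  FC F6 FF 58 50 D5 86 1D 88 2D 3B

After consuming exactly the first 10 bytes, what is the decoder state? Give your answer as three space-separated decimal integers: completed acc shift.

byte[0]=0xFC cont=1 payload=0x7C: acc |= 124<<0 -> completed=0 acc=124 shift=7
byte[1]=0xF6 cont=1 payload=0x76: acc |= 118<<7 -> completed=0 acc=15228 shift=14
byte[2]=0xFF cont=1 payload=0x7F: acc |= 127<<14 -> completed=0 acc=2095996 shift=21
byte[3]=0x58 cont=0 payload=0x58: varint #1 complete (value=186645372); reset -> completed=1 acc=0 shift=0
byte[4]=0x50 cont=0 payload=0x50: varint #2 complete (value=80); reset -> completed=2 acc=0 shift=0
byte[5]=0xD5 cont=1 payload=0x55: acc |= 85<<0 -> completed=2 acc=85 shift=7
byte[6]=0x86 cont=1 payload=0x06: acc |= 6<<7 -> completed=2 acc=853 shift=14
byte[7]=0x1D cont=0 payload=0x1D: varint #3 complete (value=475989); reset -> completed=3 acc=0 shift=0
byte[8]=0x88 cont=1 payload=0x08: acc |= 8<<0 -> completed=3 acc=8 shift=7
byte[9]=0x2D cont=0 payload=0x2D: varint #4 complete (value=5768); reset -> completed=4 acc=0 shift=0

Answer: 4 0 0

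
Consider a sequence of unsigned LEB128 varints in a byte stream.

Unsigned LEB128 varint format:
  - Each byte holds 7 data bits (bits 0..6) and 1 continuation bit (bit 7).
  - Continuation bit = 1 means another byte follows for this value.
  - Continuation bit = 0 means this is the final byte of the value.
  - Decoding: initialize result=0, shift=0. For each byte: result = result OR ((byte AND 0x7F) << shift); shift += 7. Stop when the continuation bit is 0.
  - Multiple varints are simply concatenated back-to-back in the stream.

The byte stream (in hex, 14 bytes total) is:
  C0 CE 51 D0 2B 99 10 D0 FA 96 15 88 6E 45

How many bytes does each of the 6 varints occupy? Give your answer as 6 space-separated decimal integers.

Answer: 3 2 2 4 2 1

Derivation:
  byte[0]=0xC0 cont=1 payload=0x40=64: acc |= 64<<0 -> acc=64 shift=7
  byte[1]=0xCE cont=1 payload=0x4E=78: acc |= 78<<7 -> acc=10048 shift=14
  byte[2]=0x51 cont=0 payload=0x51=81: acc |= 81<<14 -> acc=1337152 shift=21 [end]
Varint 1: bytes[0:3] = C0 CE 51 -> value 1337152 (3 byte(s))
  byte[3]=0xD0 cont=1 payload=0x50=80: acc |= 80<<0 -> acc=80 shift=7
  byte[4]=0x2B cont=0 payload=0x2B=43: acc |= 43<<7 -> acc=5584 shift=14 [end]
Varint 2: bytes[3:5] = D0 2B -> value 5584 (2 byte(s))
  byte[5]=0x99 cont=1 payload=0x19=25: acc |= 25<<0 -> acc=25 shift=7
  byte[6]=0x10 cont=0 payload=0x10=16: acc |= 16<<7 -> acc=2073 shift=14 [end]
Varint 3: bytes[5:7] = 99 10 -> value 2073 (2 byte(s))
  byte[7]=0xD0 cont=1 payload=0x50=80: acc |= 80<<0 -> acc=80 shift=7
  byte[8]=0xFA cont=1 payload=0x7A=122: acc |= 122<<7 -> acc=15696 shift=14
  byte[9]=0x96 cont=1 payload=0x16=22: acc |= 22<<14 -> acc=376144 shift=21
  byte[10]=0x15 cont=0 payload=0x15=21: acc |= 21<<21 -> acc=44416336 shift=28 [end]
Varint 4: bytes[7:11] = D0 FA 96 15 -> value 44416336 (4 byte(s))
  byte[11]=0x88 cont=1 payload=0x08=8: acc |= 8<<0 -> acc=8 shift=7
  byte[12]=0x6E cont=0 payload=0x6E=110: acc |= 110<<7 -> acc=14088 shift=14 [end]
Varint 5: bytes[11:13] = 88 6E -> value 14088 (2 byte(s))
  byte[13]=0x45 cont=0 payload=0x45=69: acc |= 69<<0 -> acc=69 shift=7 [end]
Varint 6: bytes[13:14] = 45 -> value 69 (1 byte(s))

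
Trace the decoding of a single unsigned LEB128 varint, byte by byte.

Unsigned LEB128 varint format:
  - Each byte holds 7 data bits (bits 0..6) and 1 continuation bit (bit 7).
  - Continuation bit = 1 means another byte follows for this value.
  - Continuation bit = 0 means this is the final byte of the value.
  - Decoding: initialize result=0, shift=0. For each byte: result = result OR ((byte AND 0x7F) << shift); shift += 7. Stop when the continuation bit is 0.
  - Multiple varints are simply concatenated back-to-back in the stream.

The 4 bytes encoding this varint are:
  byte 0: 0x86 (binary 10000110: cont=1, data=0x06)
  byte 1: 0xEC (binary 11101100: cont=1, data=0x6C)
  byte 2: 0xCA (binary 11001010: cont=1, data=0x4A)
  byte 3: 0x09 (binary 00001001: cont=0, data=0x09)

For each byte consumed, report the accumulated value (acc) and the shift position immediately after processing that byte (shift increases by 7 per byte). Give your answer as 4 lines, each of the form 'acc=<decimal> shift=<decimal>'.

Answer: acc=6 shift=7
acc=13830 shift=14
acc=1226246 shift=21
acc=20100614 shift=28

Derivation:
byte 0=0x86: payload=0x06=6, contrib = 6<<0 = 6; acc -> 6, shift -> 7
byte 1=0xEC: payload=0x6C=108, contrib = 108<<7 = 13824; acc -> 13830, shift -> 14
byte 2=0xCA: payload=0x4A=74, contrib = 74<<14 = 1212416; acc -> 1226246, shift -> 21
byte 3=0x09: payload=0x09=9, contrib = 9<<21 = 18874368; acc -> 20100614, shift -> 28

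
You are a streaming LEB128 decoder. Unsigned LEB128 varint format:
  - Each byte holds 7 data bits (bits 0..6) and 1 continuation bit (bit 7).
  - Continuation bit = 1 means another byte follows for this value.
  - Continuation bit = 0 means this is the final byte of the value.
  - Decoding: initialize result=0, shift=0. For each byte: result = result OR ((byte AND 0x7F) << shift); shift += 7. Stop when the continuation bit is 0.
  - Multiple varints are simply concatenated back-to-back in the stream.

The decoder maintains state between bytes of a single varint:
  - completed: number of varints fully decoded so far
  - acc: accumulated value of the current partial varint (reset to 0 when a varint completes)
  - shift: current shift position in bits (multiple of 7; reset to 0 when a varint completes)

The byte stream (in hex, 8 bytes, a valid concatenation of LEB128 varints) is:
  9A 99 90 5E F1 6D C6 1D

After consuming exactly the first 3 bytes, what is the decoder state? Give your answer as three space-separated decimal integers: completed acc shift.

Answer: 0 265370 21

Derivation:
byte[0]=0x9A cont=1 payload=0x1A: acc |= 26<<0 -> completed=0 acc=26 shift=7
byte[1]=0x99 cont=1 payload=0x19: acc |= 25<<7 -> completed=0 acc=3226 shift=14
byte[2]=0x90 cont=1 payload=0x10: acc |= 16<<14 -> completed=0 acc=265370 shift=21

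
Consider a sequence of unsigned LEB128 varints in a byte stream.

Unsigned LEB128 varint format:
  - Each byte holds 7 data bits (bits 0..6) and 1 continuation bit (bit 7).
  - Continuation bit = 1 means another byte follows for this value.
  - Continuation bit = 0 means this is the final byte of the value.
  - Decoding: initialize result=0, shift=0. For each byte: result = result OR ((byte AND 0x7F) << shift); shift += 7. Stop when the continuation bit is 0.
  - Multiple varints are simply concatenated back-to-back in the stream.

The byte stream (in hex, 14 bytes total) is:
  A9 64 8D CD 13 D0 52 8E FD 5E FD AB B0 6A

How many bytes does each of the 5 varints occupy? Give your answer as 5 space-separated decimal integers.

  byte[0]=0xA9 cont=1 payload=0x29=41: acc |= 41<<0 -> acc=41 shift=7
  byte[1]=0x64 cont=0 payload=0x64=100: acc |= 100<<7 -> acc=12841 shift=14 [end]
Varint 1: bytes[0:2] = A9 64 -> value 12841 (2 byte(s))
  byte[2]=0x8D cont=1 payload=0x0D=13: acc |= 13<<0 -> acc=13 shift=7
  byte[3]=0xCD cont=1 payload=0x4D=77: acc |= 77<<7 -> acc=9869 shift=14
  byte[4]=0x13 cont=0 payload=0x13=19: acc |= 19<<14 -> acc=321165 shift=21 [end]
Varint 2: bytes[2:5] = 8D CD 13 -> value 321165 (3 byte(s))
  byte[5]=0xD0 cont=1 payload=0x50=80: acc |= 80<<0 -> acc=80 shift=7
  byte[6]=0x52 cont=0 payload=0x52=82: acc |= 82<<7 -> acc=10576 shift=14 [end]
Varint 3: bytes[5:7] = D0 52 -> value 10576 (2 byte(s))
  byte[7]=0x8E cont=1 payload=0x0E=14: acc |= 14<<0 -> acc=14 shift=7
  byte[8]=0xFD cont=1 payload=0x7D=125: acc |= 125<<7 -> acc=16014 shift=14
  byte[9]=0x5E cont=0 payload=0x5E=94: acc |= 94<<14 -> acc=1556110 shift=21 [end]
Varint 4: bytes[7:10] = 8E FD 5E -> value 1556110 (3 byte(s))
  byte[10]=0xFD cont=1 payload=0x7D=125: acc |= 125<<0 -> acc=125 shift=7
  byte[11]=0xAB cont=1 payload=0x2B=43: acc |= 43<<7 -> acc=5629 shift=14
  byte[12]=0xB0 cont=1 payload=0x30=48: acc |= 48<<14 -> acc=792061 shift=21
  byte[13]=0x6A cont=0 payload=0x6A=106: acc |= 106<<21 -> acc=223090173 shift=28 [end]
Varint 5: bytes[10:14] = FD AB B0 6A -> value 223090173 (4 byte(s))

Answer: 2 3 2 3 4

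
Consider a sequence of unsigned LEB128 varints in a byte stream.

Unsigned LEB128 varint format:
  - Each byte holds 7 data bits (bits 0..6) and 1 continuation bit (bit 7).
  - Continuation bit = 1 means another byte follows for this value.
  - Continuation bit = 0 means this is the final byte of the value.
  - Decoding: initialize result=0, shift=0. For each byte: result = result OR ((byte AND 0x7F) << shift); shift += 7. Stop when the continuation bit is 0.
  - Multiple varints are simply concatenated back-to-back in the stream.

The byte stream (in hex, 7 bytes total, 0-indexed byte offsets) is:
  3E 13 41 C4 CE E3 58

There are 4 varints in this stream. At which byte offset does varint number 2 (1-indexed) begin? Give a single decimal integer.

  byte[0]=0x3E cont=0 payload=0x3E=62: acc |= 62<<0 -> acc=62 shift=7 [end]
Varint 1: bytes[0:1] = 3E -> value 62 (1 byte(s))
  byte[1]=0x13 cont=0 payload=0x13=19: acc |= 19<<0 -> acc=19 shift=7 [end]
Varint 2: bytes[1:2] = 13 -> value 19 (1 byte(s))
  byte[2]=0x41 cont=0 payload=0x41=65: acc |= 65<<0 -> acc=65 shift=7 [end]
Varint 3: bytes[2:3] = 41 -> value 65 (1 byte(s))
  byte[3]=0xC4 cont=1 payload=0x44=68: acc |= 68<<0 -> acc=68 shift=7
  byte[4]=0xCE cont=1 payload=0x4E=78: acc |= 78<<7 -> acc=10052 shift=14
  byte[5]=0xE3 cont=1 payload=0x63=99: acc |= 99<<14 -> acc=1632068 shift=21
  byte[6]=0x58 cont=0 payload=0x58=88: acc |= 88<<21 -> acc=186181444 shift=28 [end]
Varint 4: bytes[3:7] = C4 CE E3 58 -> value 186181444 (4 byte(s))

Answer: 1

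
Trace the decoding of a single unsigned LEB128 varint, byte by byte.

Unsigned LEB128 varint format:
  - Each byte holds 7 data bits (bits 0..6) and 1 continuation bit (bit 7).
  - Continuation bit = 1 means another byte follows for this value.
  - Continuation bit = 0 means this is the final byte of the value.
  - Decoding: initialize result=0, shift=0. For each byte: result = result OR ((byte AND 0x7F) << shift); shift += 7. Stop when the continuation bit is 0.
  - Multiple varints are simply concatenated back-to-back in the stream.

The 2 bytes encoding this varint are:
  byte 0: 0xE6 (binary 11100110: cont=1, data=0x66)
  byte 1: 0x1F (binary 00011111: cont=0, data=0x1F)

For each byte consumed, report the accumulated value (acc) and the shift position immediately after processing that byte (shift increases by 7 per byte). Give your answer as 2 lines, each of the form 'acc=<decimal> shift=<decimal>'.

Answer: acc=102 shift=7
acc=4070 shift=14

Derivation:
byte 0=0xE6: payload=0x66=102, contrib = 102<<0 = 102; acc -> 102, shift -> 7
byte 1=0x1F: payload=0x1F=31, contrib = 31<<7 = 3968; acc -> 4070, shift -> 14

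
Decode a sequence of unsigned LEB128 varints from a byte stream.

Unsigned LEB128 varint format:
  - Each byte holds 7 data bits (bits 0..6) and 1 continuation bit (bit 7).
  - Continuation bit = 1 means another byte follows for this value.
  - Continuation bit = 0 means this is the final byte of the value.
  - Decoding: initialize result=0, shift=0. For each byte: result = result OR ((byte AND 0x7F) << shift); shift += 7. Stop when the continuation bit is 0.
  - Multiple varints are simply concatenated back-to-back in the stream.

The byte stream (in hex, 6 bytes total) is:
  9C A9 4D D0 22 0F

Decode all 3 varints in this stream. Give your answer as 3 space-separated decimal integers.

Answer: 1266844 4432 15

Derivation:
  byte[0]=0x9C cont=1 payload=0x1C=28: acc |= 28<<0 -> acc=28 shift=7
  byte[1]=0xA9 cont=1 payload=0x29=41: acc |= 41<<7 -> acc=5276 shift=14
  byte[2]=0x4D cont=0 payload=0x4D=77: acc |= 77<<14 -> acc=1266844 shift=21 [end]
Varint 1: bytes[0:3] = 9C A9 4D -> value 1266844 (3 byte(s))
  byte[3]=0xD0 cont=1 payload=0x50=80: acc |= 80<<0 -> acc=80 shift=7
  byte[4]=0x22 cont=0 payload=0x22=34: acc |= 34<<7 -> acc=4432 shift=14 [end]
Varint 2: bytes[3:5] = D0 22 -> value 4432 (2 byte(s))
  byte[5]=0x0F cont=0 payload=0x0F=15: acc |= 15<<0 -> acc=15 shift=7 [end]
Varint 3: bytes[5:6] = 0F -> value 15 (1 byte(s))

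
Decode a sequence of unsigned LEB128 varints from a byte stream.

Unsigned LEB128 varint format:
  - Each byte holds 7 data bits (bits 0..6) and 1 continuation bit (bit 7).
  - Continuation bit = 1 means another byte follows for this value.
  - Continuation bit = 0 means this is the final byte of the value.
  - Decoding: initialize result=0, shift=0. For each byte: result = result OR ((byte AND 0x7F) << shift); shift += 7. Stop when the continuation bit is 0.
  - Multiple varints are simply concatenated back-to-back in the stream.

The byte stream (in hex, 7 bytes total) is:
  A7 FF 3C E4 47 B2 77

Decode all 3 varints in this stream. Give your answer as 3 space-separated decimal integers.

Answer: 999335 9188 15282

Derivation:
  byte[0]=0xA7 cont=1 payload=0x27=39: acc |= 39<<0 -> acc=39 shift=7
  byte[1]=0xFF cont=1 payload=0x7F=127: acc |= 127<<7 -> acc=16295 shift=14
  byte[2]=0x3C cont=0 payload=0x3C=60: acc |= 60<<14 -> acc=999335 shift=21 [end]
Varint 1: bytes[0:3] = A7 FF 3C -> value 999335 (3 byte(s))
  byte[3]=0xE4 cont=1 payload=0x64=100: acc |= 100<<0 -> acc=100 shift=7
  byte[4]=0x47 cont=0 payload=0x47=71: acc |= 71<<7 -> acc=9188 shift=14 [end]
Varint 2: bytes[3:5] = E4 47 -> value 9188 (2 byte(s))
  byte[5]=0xB2 cont=1 payload=0x32=50: acc |= 50<<0 -> acc=50 shift=7
  byte[6]=0x77 cont=0 payload=0x77=119: acc |= 119<<7 -> acc=15282 shift=14 [end]
Varint 3: bytes[5:7] = B2 77 -> value 15282 (2 byte(s))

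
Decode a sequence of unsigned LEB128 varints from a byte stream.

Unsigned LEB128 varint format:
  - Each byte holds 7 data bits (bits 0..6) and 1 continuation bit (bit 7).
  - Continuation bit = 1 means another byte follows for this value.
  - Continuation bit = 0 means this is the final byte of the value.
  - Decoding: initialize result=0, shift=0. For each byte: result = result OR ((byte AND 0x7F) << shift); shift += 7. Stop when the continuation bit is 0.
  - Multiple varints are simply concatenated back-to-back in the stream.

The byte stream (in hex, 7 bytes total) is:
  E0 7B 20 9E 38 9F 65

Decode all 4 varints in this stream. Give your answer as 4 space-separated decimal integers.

Answer: 15840 32 7198 12959

Derivation:
  byte[0]=0xE0 cont=1 payload=0x60=96: acc |= 96<<0 -> acc=96 shift=7
  byte[1]=0x7B cont=0 payload=0x7B=123: acc |= 123<<7 -> acc=15840 shift=14 [end]
Varint 1: bytes[0:2] = E0 7B -> value 15840 (2 byte(s))
  byte[2]=0x20 cont=0 payload=0x20=32: acc |= 32<<0 -> acc=32 shift=7 [end]
Varint 2: bytes[2:3] = 20 -> value 32 (1 byte(s))
  byte[3]=0x9E cont=1 payload=0x1E=30: acc |= 30<<0 -> acc=30 shift=7
  byte[4]=0x38 cont=0 payload=0x38=56: acc |= 56<<7 -> acc=7198 shift=14 [end]
Varint 3: bytes[3:5] = 9E 38 -> value 7198 (2 byte(s))
  byte[5]=0x9F cont=1 payload=0x1F=31: acc |= 31<<0 -> acc=31 shift=7
  byte[6]=0x65 cont=0 payload=0x65=101: acc |= 101<<7 -> acc=12959 shift=14 [end]
Varint 4: bytes[5:7] = 9F 65 -> value 12959 (2 byte(s))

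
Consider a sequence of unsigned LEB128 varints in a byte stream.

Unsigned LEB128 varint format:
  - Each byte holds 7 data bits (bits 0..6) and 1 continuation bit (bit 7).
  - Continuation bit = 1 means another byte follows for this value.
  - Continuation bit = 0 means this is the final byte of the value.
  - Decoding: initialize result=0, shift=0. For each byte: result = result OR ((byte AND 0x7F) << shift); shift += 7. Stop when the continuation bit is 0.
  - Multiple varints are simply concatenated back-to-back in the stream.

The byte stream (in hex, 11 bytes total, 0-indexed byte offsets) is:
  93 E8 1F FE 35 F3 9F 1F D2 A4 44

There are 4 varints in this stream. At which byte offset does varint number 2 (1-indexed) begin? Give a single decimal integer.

  byte[0]=0x93 cont=1 payload=0x13=19: acc |= 19<<0 -> acc=19 shift=7
  byte[1]=0xE8 cont=1 payload=0x68=104: acc |= 104<<7 -> acc=13331 shift=14
  byte[2]=0x1F cont=0 payload=0x1F=31: acc |= 31<<14 -> acc=521235 shift=21 [end]
Varint 1: bytes[0:3] = 93 E8 1F -> value 521235 (3 byte(s))
  byte[3]=0xFE cont=1 payload=0x7E=126: acc |= 126<<0 -> acc=126 shift=7
  byte[4]=0x35 cont=0 payload=0x35=53: acc |= 53<<7 -> acc=6910 shift=14 [end]
Varint 2: bytes[3:5] = FE 35 -> value 6910 (2 byte(s))
  byte[5]=0xF3 cont=1 payload=0x73=115: acc |= 115<<0 -> acc=115 shift=7
  byte[6]=0x9F cont=1 payload=0x1F=31: acc |= 31<<7 -> acc=4083 shift=14
  byte[7]=0x1F cont=0 payload=0x1F=31: acc |= 31<<14 -> acc=511987 shift=21 [end]
Varint 3: bytes[5:8] = F3 9F 1F -> value 511987 (3 byte(s))
  byte[8]=0xD2 cont=1 payload=0x52=82: acc |= 82<<0 -> acc=82 shift=7
  byte[9]=0xA4 cont=1 payload=0x24=36: acc |= 36<<7 -> acc=4690 shift=14
  byte[10]=0x44 cont=0 payload=0x44=68: acc |= 68<<14 -> acc=1118802 shift=21 [end]
Varint 4: bytes[8:11] = D2 A4 44 -> value 1118802 (3 byte(s))

Answer: 3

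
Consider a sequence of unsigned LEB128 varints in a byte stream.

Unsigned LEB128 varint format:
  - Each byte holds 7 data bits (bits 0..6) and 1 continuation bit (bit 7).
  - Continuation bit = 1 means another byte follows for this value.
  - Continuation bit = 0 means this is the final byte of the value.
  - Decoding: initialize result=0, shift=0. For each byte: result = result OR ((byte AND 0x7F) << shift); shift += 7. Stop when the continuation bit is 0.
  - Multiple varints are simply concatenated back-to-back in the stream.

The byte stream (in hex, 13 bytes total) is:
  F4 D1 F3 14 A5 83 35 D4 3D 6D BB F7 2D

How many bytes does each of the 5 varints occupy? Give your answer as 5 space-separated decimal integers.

Answer: 4 3 2 1 3

Derivation:
  byte[0]=0xF4 cont=1 payload=0x74=116: acc |= 116<<0 -> acc=116 shift=7
  byte[1]=0xD1 cont=1 payload=0x51=81: acc |= 81<<7 -> acc=10484 shift=14
  byte[2]=0xF3 cont=1 payload=0x73=115: acc |= 115<<14 -> acc=1894644 shift=21
  byte[3]=0x14 cont=0 payload=0x14=20: acc |= 20<<21 -> acc=43837684 shift=28 [end]
Varint 1: bytes[0:4] = F4 D1 F3 14 -> value 43837684 (4 byte(s))
  byte[4]=0xA5 cont=1 payload=0x25=37: acc |= 37<<0 -> acc=37 shift=7
  byte[5]=0x83 cont=1 payload=0x03=3: acc |= 3<<7 -> acc=421 shift=14
  byte[6]=0x35 cont=0 payload=0x35=53: acc |= 53<<14 -> acc=868773 shift=21 [end]
Varint 2: bytes[4:7] = A5 83 35 -> value 868773 (3 byte(s))
  byte[7]=0xD4 cont=1 payload=0x54=84: acc |= 84<<0 -> acc=84 shift=7
  byte[8]=0x3D cont=0 payload=0x3D=61: acc |= 61<<7 -> acc=7892 shift=14 [end]
Varint 3: bytes[7:9] = D4 3D -> value 7892 (2 byte(s))
  byte[9]=0x6D cont=0 payload=0x6D=109: acc |= 109<<0 -> acc=109 shift=7 [end]
Varint 4: bytes[9:10] = 6D -> value 109 (1 byte(s))
  byte[10]=0xBB cont=1 payload=0x3B=59: acc |= 59<<0 -> acc=59 shift=7
  byte[11]=0xF7 cont=1 payload=0x77=119: acc |= 119<<7 -> acc=15291 shift=14
  byte[12]=0x2D cont=0 payload=0x2D=45: acc |= 45<<14 -> acc=752571 shift=21 [end]
Varint 5: bytes[10:13] = BB F7 2D -> value 752571 (3 byte(s))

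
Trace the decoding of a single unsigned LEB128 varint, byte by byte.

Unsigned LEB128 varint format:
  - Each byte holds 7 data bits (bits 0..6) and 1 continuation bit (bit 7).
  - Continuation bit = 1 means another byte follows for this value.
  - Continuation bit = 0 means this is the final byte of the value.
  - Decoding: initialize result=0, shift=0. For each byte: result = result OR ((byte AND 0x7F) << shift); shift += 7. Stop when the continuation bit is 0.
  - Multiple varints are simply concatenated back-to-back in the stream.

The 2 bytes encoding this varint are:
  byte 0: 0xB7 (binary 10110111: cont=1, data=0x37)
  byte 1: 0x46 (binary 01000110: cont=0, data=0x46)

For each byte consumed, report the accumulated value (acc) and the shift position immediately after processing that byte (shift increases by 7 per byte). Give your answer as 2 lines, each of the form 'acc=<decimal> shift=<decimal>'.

byte 0=0xB7: payload=0x37=55, contrib = 55<<0 = 55; acc -> 55, shift -> 7
byte 1=0x46: payload=0x46=70, contrib = 70<<7 = 8960; acc -> 9015, shift -> 14

Answer: acc=55 shift=7
acc=9015 shift=14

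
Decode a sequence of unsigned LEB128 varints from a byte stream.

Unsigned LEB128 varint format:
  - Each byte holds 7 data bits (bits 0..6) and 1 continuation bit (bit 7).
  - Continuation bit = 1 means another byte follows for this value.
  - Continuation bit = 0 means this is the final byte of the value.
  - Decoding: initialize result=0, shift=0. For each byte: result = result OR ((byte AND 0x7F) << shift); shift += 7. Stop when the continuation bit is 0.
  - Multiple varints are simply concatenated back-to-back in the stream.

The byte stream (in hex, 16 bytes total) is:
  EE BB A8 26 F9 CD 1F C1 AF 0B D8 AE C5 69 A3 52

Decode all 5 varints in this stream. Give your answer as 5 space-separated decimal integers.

  byte[0]=0xEE cont=1 payload=0x6E=110: acc |= 110<<0 -> acc=110 shift=7
  byte[1]=0xBB cont=1 payload=0x3B=59: acc |= 59<<7 -> acc=7662 shift=14
  byte[2]=0xA8 cont=1 payload=0x28=40: acc |= 40<<14 -> acc=663022 shift=21
  byte[3]=0x26 cont=0 payload=0x26=38: acc |= 38<<21 -> acc=80354798 shift=28 [end]
Varint 1: bytes[0:4] = EE BB A8 26 -> value 80354798 (4 byte(s))
  byte[4]=0xF9 cont=1 payload=0x79=121: acc |= 121<<0 -> acc=121 shift=7
  byte[5]=0xCD cont=1 payload=0x4D=77: acc |= 77<<7 -> acc=9977 shift=14
  byte[6]=0x1F cont=0 payload=0x1F=31: acc |= 31<<14 -> acc=517881 shift=21 [end]
Varint 2: bytes[4:7] = F9 CD 1F -> value 517881 (3 byte(s))
  byte[7]=0xC1 cont=1 payload=0x41=65: acc |= 65<<0 -> acc=65 shift=7
  byte[8]=0xAF cont=1 payload=0x2F=47: acc |= 47<<7 -> acc=6081 shift=14
  byte[9]=0x0B cont=0 payload=0x0B=11: acc |= 11<<14 -> acc=186305 shift=21 [end]
Varint 3: bytes[7:10] = C1 AF 0B -> value 186305 (3 byte(s))
  byte[10]=0xD8 cont=1 payload=0x58=88: acc |= 88<<0 -> acc=88 shift=7
  byte[11]=0xAE cont=1 payload=0x2E=46: acc |= 46<<7 -> acc=5976 shift=14
  byte[12]=0xC5 cont=1 payload=0x45=69: acc |= 69<<14 -> acc=1136472 shift=21
  byte[13]=0x69 cont=0 payload=0x69=105: acc |= 105<<21 -> acc=221337432 shift=28 [end]
Varint 4: bytes[10:14] = D8 AE C5 69 -> value 221337432 (4 byte(s))
  byte[14]=0xA3 cont=1 payload=0x23=35: acc |= 35<<0 -> acc=35 shift=7
  byte[15]=0x52 cont=0 payload=0x52=82: acc |= 82<<7 -> acc=10531 shift=14 [end]
Varint 5: bytes[14:16] = A3 52 -> value 10531 (2 byte(s))

Answer: 80354798 517881 186305 221337432 10531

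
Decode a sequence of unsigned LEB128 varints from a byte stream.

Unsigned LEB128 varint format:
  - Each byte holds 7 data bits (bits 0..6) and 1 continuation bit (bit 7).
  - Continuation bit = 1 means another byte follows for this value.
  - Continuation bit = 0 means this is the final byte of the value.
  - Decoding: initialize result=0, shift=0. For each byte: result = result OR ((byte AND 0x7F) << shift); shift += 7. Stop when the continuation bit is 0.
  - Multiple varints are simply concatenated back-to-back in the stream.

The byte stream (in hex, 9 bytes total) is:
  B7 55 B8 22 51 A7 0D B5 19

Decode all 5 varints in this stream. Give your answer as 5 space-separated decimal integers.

  byte[0]=0xB7 cont=1 payload=0x37=55: acc |= 55<<0 -> acc=55 shift=7
  byte[1]=0x55 cont=0 payload=0x55=85: acc |= 85<<7 -> acc=10935 shift=14 [end]
Varint 1: bytes[0:2] = B7 55 -> value 10935 (2 byte(s))
  byte[2]=0xB8 cont=1 payload=0x38=56: acc |= 56<<0 -> acc=56 shift=7
  byte[3]=0x22 cont=0 payload=0x22=34: acc |= 34<<7 -> acc=4408 shift=14 [end]
Varint 2: bytes[2:4] = B8 22 -> value 4408 (2 byte(s))
  byte[4]=0x51 cont=0 payload=0x51=81: acc |= 81<<0 -> acc=81 shift=7 [end]
Varint 3: bytes[4:5] = 51 -> value 81 (1 byte(s))
  byte[5]=0xA7 cont=1 payload=0x27=39: acc |= 39<<0 -> acc=39 shift=7
  byte[6]=0x0D cont=0 payload=0x0D=13: acc |= 13<<7 -> acc=1703 shift=14 [end]
Varint 4: bytes[5:7] = A7 0D -> value 1703 (2 byte(s))
  byte[7]=0xB5 cont=1 payload=0x35=53: acc |= 53<<0 -> acc=53 shift=7
  byte[8]=0x19 cont=0 payload=0x19=25: acc |= 25<<7 -> acc=3253 shift=14 [end]
Varint 5: bytes[7:9] = B5 19 -> value 3253 (2 byte(s))

Answer: 10935 4408 81 1703 3253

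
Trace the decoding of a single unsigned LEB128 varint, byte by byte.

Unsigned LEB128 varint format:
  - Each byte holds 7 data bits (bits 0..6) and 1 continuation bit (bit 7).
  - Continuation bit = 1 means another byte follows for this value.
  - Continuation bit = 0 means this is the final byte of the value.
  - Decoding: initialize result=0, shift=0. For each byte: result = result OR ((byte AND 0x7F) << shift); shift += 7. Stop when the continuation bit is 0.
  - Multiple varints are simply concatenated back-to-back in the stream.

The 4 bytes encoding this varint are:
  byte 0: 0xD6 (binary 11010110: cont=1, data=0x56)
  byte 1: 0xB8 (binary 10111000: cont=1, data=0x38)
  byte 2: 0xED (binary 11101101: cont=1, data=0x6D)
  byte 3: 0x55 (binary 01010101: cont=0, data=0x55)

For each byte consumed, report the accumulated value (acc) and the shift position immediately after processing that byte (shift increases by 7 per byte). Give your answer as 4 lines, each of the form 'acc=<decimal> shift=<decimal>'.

byte 0=0xD6: payload=0x56=86, contrib = 86<<0 = 86; acc -> 86, shift -> 7
byte 1=0xB8: payload=0x38=56, contrib = 56<<7 = 7168; acc -> 7254, shift -> 14
byte 2=0xED: payload=0x6D=109, contrib = 109<<14 = 1785856; acc -> 1793110, shift -> 21
byte 3=0x55: payload=0x55=85, contrib = 85<<21 = 178257920; acc -> 180051030, shift -> 28

Answer: acc=86 shift=7
acc=7254 shift=14
acc=1793110 shift=21
acc=180051030 shift=28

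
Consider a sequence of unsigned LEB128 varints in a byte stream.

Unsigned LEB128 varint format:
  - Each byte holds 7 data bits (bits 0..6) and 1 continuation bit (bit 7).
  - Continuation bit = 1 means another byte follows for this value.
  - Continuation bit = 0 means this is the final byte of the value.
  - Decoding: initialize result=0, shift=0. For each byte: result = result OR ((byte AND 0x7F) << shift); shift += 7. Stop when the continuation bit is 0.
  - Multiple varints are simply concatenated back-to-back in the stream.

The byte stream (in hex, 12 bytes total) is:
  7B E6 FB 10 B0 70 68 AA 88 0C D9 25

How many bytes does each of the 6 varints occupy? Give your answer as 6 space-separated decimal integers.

Answer: 1 3 2 1 3 2

Derivation:
  byte[0]=0x7B cont=0 payload=0x7B=123: acc |= 123<<0 -> acc=123 shift=7 [end]
Varint 1: bytes[0:1] = 7B -> value 123 (1 byte(s))
  byte[1]=0xE6 cont=1 payload=0x66=102: acc |= 102<<0 -> acc=102 shift=7
  byte[2]=0xFB cont=1 payload=0x7B=123: acc |= 123<<7 -> acc=15846 shift=14
  byte[3]=0x10 cont=0 payload=0x10=16: acc |= 16<<14 -> acc=277990 shift=21 [end]
Varint 2: bytes[1:4] = E6 FB 10 -> value 277990 (3 byte(s))
  byte[4]=0xB0 cont=1 payload=0x30=48: acc |= 48<<0 -> acc=48 shift=7
  byte[5]=0x70 cont=0 payload=0x70=112: acc |= 112<<7 -> acc=14384 shift=14 [end]
Varint 3: bytes[4:6] = B0 70 -> value 14384 (2 byte(s))
  byte[6]=0x68 cont=0 payload=0x68=104: acc |= 104<<0 -> acc=104 shift=7 [end]
Varint 4: bytes[6:7] = 68 -> value 104 (1 byte(s))
  byte[7]=0xAA cont=1 payload=0x2A=42: acc |= 42<<0 -> acc=42 shift=7
  byte[8]=0x88 cont=1 payload=0x08=8: acc |= 8<<7 -> acc=1066 shift=14
  byte[9]=0x0C cont=0 payload=0x0C=12: acc |= 12<<14 -> acc=197674 shift=21 [end]
Varint 5: bytes[7:10] = AA 88 0C -> value 197674 (3 byte(s))
  byte[10]=0xD9 cont=1 payload=0x59=89: acc |= 89<<0 -> acc=89 shift=7
  byte[11]=0x25 cont=0 payload=0x25=37: acc |= 37<<7 -> acc=4825 shift=14 [end]
Varint 6: bytes[10:12] = D9 25 -> value 4825 (2 byte(s))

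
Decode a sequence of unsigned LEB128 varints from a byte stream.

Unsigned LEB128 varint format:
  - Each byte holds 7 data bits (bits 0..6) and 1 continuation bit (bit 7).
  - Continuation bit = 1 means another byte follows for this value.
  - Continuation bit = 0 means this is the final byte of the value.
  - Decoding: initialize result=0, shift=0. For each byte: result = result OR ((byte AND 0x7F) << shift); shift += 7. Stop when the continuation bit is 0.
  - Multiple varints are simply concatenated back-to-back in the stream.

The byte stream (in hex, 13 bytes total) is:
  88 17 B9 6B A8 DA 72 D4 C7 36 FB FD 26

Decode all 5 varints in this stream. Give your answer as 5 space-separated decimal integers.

Answer: 2952 13753 1879336 893908 638715

Derivation:
  byte[0]=0x88 cont=1 payload=0x08=8: acc |= 8<<0 -> acc=8 shift=7
  byte[1]=0x17 cont=0 payload=0x17=23: acc |= 23<<7 -> acc=2952 shift=14 [end]
Varint 1: bytes[0:2] = 88 17 -> value 2952 (2 byte(s))
  byte[2]=0xB9 cont=1 payload=0x39=57: acc |= 57<<0 -> acc=57 shift=7
  byte[3]=0x6B cont=0 payload=0x6B=107: acc |= 107<<7 -> acc=13753 shift=14 [end]
Varint 2: bytes[2:4] = B9 6B -> value 13753 (2 byte(s))
  byte[4]=0xA8 cont=1 payload=0x28=40: acc |= 40<<0 -> acc=40 shift=7
  byte[5]=0xDA cont=1 payload=0x5A=90: acc |= 90<<7 -> acc=11560 shift=14
  byte[6]=0x72 cont=0 payload=0x72=114: acc |= 114<<14 -> acc=1879336 shift=21 [end]
Varint 3: bytes[4:7] = A8 DA 72 -> value 1879336 (3 byte(s))
  byte[7]=0xD4 cont=1 payload=0x54=84: acc |= 84<<0 -> acc=84 shift=7
  byte[8]=0xC7 cont=1 payload=0x47=71: acc |= 71<<7 -> acc=9172 shift=14
  byte[9]=0x36 cont=0 payload=0x36=54: acc |= 54<<14 -> acc=893908 shift=21 [end]
Varint 4: bytes[7:10] = D4 C7 36 -> value 893908 (3 byte(s))
  byte[10]=0xFB cont=1 payload=0x7B=123: acc |= 123<<0 -> acc=123 shift=7
  byte[11]=0xFD cont=1 payload=0x7D=125: acc |= 125<<7 -> acc=16123 shift=14
  byte[12]=0x26 cont=0 payload=0x26=38: acc |= 38<<14 -> acc=638715 shift=21 [end]
Varint 5: bytes[10:13] = FB FD 26 -> value 638715 (3 byte(s))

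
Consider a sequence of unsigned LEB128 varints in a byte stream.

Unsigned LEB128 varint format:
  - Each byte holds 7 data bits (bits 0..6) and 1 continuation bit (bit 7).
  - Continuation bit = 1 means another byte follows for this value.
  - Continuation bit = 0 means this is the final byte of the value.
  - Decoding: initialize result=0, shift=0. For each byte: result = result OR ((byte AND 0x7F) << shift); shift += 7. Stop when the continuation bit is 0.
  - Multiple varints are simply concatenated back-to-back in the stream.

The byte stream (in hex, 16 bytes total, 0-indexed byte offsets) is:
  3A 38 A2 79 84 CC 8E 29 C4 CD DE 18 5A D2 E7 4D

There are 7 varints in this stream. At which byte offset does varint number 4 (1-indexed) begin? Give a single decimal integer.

  byte[0]=0x3A cont=0 payload=0x3A=58: acc |= 58<<0 -> acc=58 shift=7 [end]
Varint 1: bytes[0:1] = 3A -> value 58 (1 byte(s))
  byte[1]=0x38 cont=0 payload=0x38=56: acc |= 56<<0 -> acc=56 shift=7 [end]
Varint 2: bytes[1:2] = 38 -> value 56 (1 byte(s))
  byte[2]=0xA2 cont=1 payload=0x22=34: acc |= 34<<0 -> acc=34 shift=7
  byte[3]=0x79 cont=0 payload=0x79=121: acc |= 121<<7 -> acc=15522 shift=14 [end]
Varint 3: bytes[2:4] = A2 79 -> value 15522 (2 byte(s))
  byte[4]=0x84 cont=1 payload=0x04=4: acc |= 4<<0 -> acc=4 shift=7
  byte[5]=0xCC cont=1 payload=0x4C=76: acc |= 76<<7 -> acc=9732 shift=14
  byte[6]=0x8E cont=1 payload=0x0E=14: acc |= 14<<14 -> acc=239108 shift=21
  byte[7]=0x29 cont=0 payload=0x29=41: acc |= 41<<21 -> acc=86222340 shift=28 [end]
Varint 4: bytes[4:8] = 84 CC 8E 29 -> value 86222340 (4 byte(s))
  byte[8]=0xC4 cont=1 payload=0x44=68: acc |= 68<<0 -> acc=68 shift=7
  byte[9]=0xCD cont=1 payload=0x4D=77: acc |= 77<<7 -> acc=9924 shift=14
  byte[10]=0xDE cont=1 payload=0x5E=94: acc |= 94<<14 -> acc=1550020 shift=21
  byte[11]=0x18 cont=0 payload=0x18=24: acc |= 24<<21 -> acc=51881668 shift=28 [end]
Varint 5: bytes[8:12] = C4 CD DE 18 -> value 51881668 (4 byte(s))
  byte[12]=0x5A cont=0 payload=0x5A=90: acc |= 90<<0 -> acc=90 shift=7 [end]
Varint 6: bytes[12:13] = 5A -> value 90 (1 byte(s))
  byte[13]=0xD2 cont=1 payload=0x52=82: acc |= 82<<0 -> acc=82 shift=7
  byte[14]=0xE7 cont=1 payload=0x67=103: acc |= 103<<7 -> acc=13266 shift=14
  byte[15]=0x4D cont=0 payload=0x4D=77: acc |= 77<<14 -> acc=1274834 shift=21 [end]
Varint 7: bytes[13:16] = D2 E7 4D -> value 1274834 (3 byte(s))

Answer: 4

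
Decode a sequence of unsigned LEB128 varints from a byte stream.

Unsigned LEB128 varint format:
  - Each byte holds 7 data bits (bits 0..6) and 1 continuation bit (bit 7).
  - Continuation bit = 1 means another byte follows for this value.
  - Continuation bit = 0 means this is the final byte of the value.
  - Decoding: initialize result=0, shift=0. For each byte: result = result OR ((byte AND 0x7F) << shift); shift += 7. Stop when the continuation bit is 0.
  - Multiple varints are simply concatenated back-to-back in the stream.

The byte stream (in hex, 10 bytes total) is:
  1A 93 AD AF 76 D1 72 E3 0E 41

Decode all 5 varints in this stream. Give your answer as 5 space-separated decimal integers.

Answer: 26 248239763 14673 1891 65

Derivation:
  byte[0]=0x1A cont=0 payload=0x1A=26: acc |= 26<<0 -> acc=26 shift=7 [end]
Varint 1: bytes[0:1] = 1A -> value 26 (1 byte(s))
  byte[1]=0x93 cont=1 payload=0x13=19: acc |= 19<<0 -> acc=19 shift=7
  byte[2]=0xAD cont=1 payload=0x2D=45: acc |= 45<<7 -> acc=5779 shift=14
  byte[3]=0xAF cont=1 payload=0x2F=47: acc |= 47<<14 -> acc=775827 shift=21
  byte[4]=0x76 cont=0 payload=0x76=118: acc |= 118<<21 -> acc=248239763 shift=28 [end]
Varint 2: bytes[1:5] = 93 AD AF 76 -> value 248239763 (4 byte(s))
  byte[5]=0xD1 cont=1 payload=0x51=81: acc |= 81<<0 -> acc=81 shift=7
  byte[6]=0x72 cont=0 payload=0x72=114: acc |= 114<<7 -> acc=14673 shift=14 [end]
Varint 3: bytes[5:7] = D1 72 -> value 14673 (2 byte(s))
  byte[7]=0xE3 cont=1 payload=0x63=99: acc |= 99<<0 -> acc=99 shift=7
  byte[8]=0x0E cont=0 payload=0x0E=14: acc |= 14<<7 -> acc=1891 shift=14 [end]
Varint 4: bytes[7:9] = E3 0E -> value 1891 (2 byte(s))
  byte[9]=0x41 cont=0 payload=0x41=65: acc |= 65<<0 -> acc=65 shift=7 [end]
Varint 5: bytes[9:10] = 41 -> value 65 (1 byte(s))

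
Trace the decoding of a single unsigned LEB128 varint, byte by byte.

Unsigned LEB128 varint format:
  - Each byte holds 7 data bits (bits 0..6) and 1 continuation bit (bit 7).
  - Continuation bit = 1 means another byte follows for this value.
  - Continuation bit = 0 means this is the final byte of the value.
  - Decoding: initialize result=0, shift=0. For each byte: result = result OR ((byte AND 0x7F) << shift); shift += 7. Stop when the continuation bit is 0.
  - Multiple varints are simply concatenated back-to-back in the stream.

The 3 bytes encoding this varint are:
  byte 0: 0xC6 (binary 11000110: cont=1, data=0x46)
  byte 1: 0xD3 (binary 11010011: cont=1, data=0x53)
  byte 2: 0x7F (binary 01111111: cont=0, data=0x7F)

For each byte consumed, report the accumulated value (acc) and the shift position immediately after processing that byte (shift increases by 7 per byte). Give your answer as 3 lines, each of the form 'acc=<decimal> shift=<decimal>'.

byte 0=0xC6: payload=0x46=70, contrib = 70<<0 = 70; acc -> 70, shift -> 7
byte 1=0xD3: payload=0x53=83, contrib = 83<<7 = 10624; acc -> 10694, shift -> 14
byte 2=0x7F: payload=0x7F=127, contrib = 127<<14 = 2080768; acc -> 2091462, shift -> 21

Answer: acc=70 shift=7
acc=10694 shift=14
acc=2091462 shift=21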